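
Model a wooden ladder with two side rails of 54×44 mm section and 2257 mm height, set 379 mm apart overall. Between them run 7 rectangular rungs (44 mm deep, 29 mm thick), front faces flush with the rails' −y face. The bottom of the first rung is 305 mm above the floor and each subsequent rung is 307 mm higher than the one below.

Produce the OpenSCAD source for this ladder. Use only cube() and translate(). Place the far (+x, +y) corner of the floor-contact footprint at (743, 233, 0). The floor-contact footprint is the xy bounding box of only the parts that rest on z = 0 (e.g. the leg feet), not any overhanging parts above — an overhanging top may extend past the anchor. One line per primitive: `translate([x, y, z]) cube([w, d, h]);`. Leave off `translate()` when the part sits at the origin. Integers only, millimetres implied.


translate([364, 189, 0]) cube([54, 44, 2257]);
translate([689, 189, 0]) cube([54, 44, 2257]);
translate([418, 189, 305]) cube([271, 44, 29]);
translate([418, 189, 612]) cube([271, 44, 29]);
translate([418, 189, 919]) cube([271, 44, 29]);
translate([418, 189, 1226]) cube([271, 44, 29]);
translate([418, 189, 1533]) cube([271, 44, 29]);
translate([418, 189, 1840]) cube([271, 44, 29]);
translate([418, 189, 2147]) cube([271, 44, 29]);


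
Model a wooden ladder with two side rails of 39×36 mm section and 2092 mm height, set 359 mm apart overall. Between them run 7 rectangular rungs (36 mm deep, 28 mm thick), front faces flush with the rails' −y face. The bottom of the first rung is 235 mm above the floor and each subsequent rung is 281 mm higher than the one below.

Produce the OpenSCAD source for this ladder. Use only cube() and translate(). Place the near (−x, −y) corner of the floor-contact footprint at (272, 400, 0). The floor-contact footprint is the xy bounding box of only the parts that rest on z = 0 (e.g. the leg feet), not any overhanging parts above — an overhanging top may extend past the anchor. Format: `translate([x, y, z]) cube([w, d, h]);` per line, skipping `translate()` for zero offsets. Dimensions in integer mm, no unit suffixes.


translate([272, 400, 0]) cube([39, 36, 2092]);
translate([592, 400, 0]) cube([39, 36, 2092]);
translate([311, 400, 235]) cube([281, 36, 28]);
translate([311, 400, 516]) cube([281, 36, 28]);
translate([311, 400, 797]) cube([281, 36, 28]);
translate([311, 400, 1078]) cube([281, 36, 28]);
translate([311, 400, 1359]) cube([281, 36, 28]);
translate([311, 400, 1640]) cube([281, 36, 28]);
translate([311, 400, 1921]) cube([281, 36, 28]);


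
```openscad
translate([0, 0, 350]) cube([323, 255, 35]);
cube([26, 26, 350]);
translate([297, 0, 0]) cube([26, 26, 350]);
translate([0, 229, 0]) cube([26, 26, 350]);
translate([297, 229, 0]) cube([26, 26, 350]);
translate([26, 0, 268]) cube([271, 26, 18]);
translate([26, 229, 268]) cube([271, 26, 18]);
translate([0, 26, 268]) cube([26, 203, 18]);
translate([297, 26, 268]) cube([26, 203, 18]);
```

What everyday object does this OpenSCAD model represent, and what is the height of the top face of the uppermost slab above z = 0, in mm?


A stool. The seat height is 385 mm.

A 323×255×35 slab at z = 350 on four corner posts — a stool. The seat top is 350 + 35 = 385 mm.


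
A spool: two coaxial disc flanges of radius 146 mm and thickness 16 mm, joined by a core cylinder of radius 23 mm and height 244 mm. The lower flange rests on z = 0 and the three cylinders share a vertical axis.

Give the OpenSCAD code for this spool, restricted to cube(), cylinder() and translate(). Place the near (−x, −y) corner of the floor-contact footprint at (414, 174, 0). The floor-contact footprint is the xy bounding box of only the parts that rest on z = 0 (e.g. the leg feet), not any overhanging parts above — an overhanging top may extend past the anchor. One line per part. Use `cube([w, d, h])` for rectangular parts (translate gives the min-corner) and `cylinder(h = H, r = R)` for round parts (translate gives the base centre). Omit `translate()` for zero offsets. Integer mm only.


translate([560, 320, 0]) cylinder(h = 16, r = 146);
translate([560, 320, 16]) cylinder(h = 244, r = 23);
translate([560, 320, 260]) cylinder(h = 16, r = 146);


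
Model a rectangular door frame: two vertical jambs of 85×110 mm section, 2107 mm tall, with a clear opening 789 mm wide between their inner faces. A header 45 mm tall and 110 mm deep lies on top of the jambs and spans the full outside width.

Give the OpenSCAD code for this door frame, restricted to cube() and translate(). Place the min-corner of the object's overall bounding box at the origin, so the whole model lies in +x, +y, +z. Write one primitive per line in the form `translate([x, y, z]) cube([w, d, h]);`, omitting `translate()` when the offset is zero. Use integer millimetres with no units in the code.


cube([85, 110, 2107]);
translate([874, 0, 0]) cube([85, 110, 2107]);
translate([0, 0, 2107]) cube([959, 110, 45]);


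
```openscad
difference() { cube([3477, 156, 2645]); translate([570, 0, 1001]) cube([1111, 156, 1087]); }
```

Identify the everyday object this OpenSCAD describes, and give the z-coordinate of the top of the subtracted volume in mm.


A wall with a window opening. The window head height is 2088 mm.

A wall with a rectangular opening subtracted — a window. Sill at z = 1001, opening 1087 mm tall, so the head is at 1001 + 1087 = 2088 mm.


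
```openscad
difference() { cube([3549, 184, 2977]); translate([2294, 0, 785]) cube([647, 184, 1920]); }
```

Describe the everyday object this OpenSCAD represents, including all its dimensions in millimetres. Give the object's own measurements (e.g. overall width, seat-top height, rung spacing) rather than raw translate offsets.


A wall 3549 mm long (x), 184 mm thick (y), 2977 mm tall, with a rectangular window opening cut through it. The opening is 647 mm wide and 1920 mm tall; its sill is at z = 785 mm and its near (−x) edge is 2294 mm from the wall's −x end. The opening passes through the full wall thickness.


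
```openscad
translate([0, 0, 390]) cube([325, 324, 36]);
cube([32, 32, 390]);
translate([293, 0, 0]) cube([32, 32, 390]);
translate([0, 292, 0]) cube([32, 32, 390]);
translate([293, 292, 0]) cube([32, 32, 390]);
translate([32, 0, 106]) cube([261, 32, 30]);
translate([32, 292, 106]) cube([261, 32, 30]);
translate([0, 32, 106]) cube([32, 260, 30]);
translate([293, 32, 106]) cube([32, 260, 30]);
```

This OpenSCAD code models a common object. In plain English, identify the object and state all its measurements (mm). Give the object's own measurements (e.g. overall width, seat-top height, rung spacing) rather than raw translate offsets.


A four-legged stool. The seat is a 325×324×36 mm slab whose top surface is at z = 426 mm; four square legs, each 32×32 mm in cross-section, run from the floor (z = 0) to the underside of the seat, each flush with a corner of the seat. Four stretchers, 32 mm wide and 30 mm tall, connect adjacent legs with their undersides at z = 106 mm, each running between the inner faces of the legs it joins and aligned with the legs' outer faces on the other axis.


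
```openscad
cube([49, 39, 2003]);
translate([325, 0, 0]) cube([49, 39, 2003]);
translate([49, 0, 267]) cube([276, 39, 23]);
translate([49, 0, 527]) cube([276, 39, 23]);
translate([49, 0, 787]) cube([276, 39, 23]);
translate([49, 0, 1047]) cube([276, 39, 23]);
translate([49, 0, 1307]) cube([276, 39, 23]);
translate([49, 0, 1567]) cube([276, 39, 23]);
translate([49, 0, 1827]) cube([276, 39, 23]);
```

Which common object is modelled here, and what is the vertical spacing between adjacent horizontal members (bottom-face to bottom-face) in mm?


A ladder. The rung spacing is 260 mm.

Two tall 49×39 posts with 7 short bars between them — a ladder. Adjacent rungs sit at z = 267 and z = 527, so the spacing is 527 − 267 = 260 mm.


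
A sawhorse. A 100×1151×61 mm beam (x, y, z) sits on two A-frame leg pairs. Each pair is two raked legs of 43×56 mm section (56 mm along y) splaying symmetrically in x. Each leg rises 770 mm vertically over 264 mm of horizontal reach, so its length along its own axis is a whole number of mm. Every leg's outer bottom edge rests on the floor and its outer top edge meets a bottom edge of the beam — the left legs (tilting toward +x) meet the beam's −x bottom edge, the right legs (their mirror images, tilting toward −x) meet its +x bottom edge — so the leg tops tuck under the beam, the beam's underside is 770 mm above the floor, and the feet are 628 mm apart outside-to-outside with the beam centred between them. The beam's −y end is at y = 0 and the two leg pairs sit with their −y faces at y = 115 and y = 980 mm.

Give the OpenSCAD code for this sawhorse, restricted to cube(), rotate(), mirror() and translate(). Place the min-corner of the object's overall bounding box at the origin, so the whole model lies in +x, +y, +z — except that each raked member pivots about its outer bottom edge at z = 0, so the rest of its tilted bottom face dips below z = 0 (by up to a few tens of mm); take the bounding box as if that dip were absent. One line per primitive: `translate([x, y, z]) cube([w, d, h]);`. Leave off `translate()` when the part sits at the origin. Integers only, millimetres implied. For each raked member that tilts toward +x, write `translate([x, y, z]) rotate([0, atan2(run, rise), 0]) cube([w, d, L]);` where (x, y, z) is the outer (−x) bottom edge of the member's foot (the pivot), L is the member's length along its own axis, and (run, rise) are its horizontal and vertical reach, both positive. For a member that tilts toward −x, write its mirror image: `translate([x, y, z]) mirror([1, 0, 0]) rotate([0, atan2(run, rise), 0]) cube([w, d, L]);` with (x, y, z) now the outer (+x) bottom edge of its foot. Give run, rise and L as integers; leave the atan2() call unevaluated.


translate([264, 0, 770]) cube([100, 1151, 61]);
translate([0, 115, 0]) rotate([0, atan2(264, 770), 0]) cube([43, 56, 814]);
translate([628, 115, 0]) mirror([1, 0, 0]) rotate([0, atan2(264, 770), 0]) cube([43, 56, 814]);
translate([0, 980, 0]) rotate([0, atan2(264, 770), 0]) cube([43, 56, 814]);
translate([628, 980, 0]) mirror([1, 0, 0]) rotate([0, atan2(264, 770), 0]) cube([43, 56, 814]);


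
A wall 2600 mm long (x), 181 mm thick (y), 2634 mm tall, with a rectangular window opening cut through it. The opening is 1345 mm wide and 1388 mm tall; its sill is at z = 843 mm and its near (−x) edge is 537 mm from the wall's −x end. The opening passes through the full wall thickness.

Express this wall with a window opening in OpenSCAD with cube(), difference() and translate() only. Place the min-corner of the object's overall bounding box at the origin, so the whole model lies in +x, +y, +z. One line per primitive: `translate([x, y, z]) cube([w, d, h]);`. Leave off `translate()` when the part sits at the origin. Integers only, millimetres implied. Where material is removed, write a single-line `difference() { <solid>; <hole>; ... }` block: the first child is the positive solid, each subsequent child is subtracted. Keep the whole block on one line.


difference() { cube([2600, 181, 2634]); translate([537, 0, 843]) cube([1345, 181, 1388]); }


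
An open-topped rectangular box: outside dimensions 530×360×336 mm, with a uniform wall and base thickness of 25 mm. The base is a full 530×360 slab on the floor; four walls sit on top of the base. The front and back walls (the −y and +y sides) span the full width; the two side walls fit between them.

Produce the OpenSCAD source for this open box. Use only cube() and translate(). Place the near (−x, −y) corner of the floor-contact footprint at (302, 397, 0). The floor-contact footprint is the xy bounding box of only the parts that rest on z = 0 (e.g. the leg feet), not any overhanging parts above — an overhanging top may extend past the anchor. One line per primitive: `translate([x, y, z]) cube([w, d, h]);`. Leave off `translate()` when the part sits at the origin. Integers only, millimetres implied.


translate([302, 397, 0]) cube([530, 360, 25]);
translate([302, 397, 25]) cube([530, 25, 311]);
translate([302, 732, 25]) cube([530, 25, 311]);
translate([302, 422, 25]) cube([25, 310, 311]);
translate([807, 422, 25]) cube([25, 310, 311]);


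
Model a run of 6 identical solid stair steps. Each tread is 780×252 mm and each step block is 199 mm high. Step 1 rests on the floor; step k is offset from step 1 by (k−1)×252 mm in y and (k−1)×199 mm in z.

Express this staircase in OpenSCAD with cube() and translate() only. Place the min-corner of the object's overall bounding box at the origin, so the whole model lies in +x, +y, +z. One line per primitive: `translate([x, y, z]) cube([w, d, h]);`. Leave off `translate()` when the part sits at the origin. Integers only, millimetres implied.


cube([780, 252, 199]);
translate([0, 252, 199]) cube([780, 252, 199]);
translate([0, 504, 398]) cube([780, 252, 199]);
translate([0, 756, 597]) cube([780, 252, 199]);
translate([0, 1008, 796]) cube([780, 252, 199]);
translate([0, 1260, 995]) cube([780, 252, 199]);


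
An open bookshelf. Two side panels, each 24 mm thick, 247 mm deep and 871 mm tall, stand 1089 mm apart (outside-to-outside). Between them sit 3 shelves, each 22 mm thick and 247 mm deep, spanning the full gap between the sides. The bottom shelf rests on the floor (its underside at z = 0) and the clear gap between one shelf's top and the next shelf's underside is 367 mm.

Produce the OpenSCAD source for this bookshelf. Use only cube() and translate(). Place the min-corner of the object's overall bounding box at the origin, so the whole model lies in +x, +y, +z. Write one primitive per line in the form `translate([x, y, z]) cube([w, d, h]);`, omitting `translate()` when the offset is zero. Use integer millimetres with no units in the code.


cube([24, 247, 871]);
translate([1065, 0, 0]) cube([24, 247, 871]);
translate([24, 0, 0]) cube([1041, 247, 22]);
translate([24, 0, 389]) cube([1041, 247, 22]);
translate([24, 0, 778]) cube([1041, 247, 22]);


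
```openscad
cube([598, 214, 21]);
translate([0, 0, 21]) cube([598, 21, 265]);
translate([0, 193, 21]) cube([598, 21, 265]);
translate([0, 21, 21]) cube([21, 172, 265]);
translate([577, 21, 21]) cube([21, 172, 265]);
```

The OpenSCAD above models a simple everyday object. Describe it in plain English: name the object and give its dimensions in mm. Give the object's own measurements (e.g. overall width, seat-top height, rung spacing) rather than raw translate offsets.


An open-topped rectangular box: outside dimensions 598×214×286 mm, with a uniform wall and base thickness of 21 mm. The base is a full 598×214 slab on the floor; four walls sit on top of the base. The front and back walls (the −y and +y sides) span the full width; the two side walls fit between them.


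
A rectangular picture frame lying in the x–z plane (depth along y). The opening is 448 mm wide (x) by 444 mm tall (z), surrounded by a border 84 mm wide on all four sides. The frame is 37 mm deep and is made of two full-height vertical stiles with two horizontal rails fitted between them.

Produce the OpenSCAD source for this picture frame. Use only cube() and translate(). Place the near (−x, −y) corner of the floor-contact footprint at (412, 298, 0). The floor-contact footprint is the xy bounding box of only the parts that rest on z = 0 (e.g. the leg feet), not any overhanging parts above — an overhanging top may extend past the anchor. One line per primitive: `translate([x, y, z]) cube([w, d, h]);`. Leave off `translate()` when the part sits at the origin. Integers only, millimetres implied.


translate([412, 298, 0]) cube([84, 37, 612]);
translate([944, 298, 0]) cube([84, 37, 612]);
translate([496, 298, 0]) cube([448, 37, 84]);
translate([496, 298, 528]) cube([448, 37, 84]);


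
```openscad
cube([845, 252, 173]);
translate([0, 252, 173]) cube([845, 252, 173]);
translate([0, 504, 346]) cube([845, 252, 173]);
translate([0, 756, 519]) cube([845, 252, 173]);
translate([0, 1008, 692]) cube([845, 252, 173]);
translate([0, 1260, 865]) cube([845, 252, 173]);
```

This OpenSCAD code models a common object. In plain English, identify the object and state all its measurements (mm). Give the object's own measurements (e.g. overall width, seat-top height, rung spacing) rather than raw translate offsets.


A straight staircase of 6 solid steps. Each step is 845 mm wide (x), 252 mm deep (y, the going) and 173 mm tall (the rise). The first step rests on the floor; each subsequent step sits one going further in +y and one rise higher in +z, directly behind and above the previous step with no overlap.


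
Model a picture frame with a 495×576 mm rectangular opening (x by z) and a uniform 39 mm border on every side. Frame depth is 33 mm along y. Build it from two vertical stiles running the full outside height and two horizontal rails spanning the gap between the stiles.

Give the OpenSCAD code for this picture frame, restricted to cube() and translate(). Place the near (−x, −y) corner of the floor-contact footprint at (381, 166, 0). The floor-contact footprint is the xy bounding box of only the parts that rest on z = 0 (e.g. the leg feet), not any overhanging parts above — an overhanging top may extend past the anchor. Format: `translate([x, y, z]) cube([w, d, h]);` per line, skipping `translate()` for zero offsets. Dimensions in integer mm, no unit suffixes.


translate([381, 166, 0]) cube([39, 33, 654]);
translate([915, 166, 0]) cube([39, 33, 654]);
translate([420, 166, 0]) cube([495, 33, 39]);
translate([420, 166, 615]) cube([495, 33, 39]);


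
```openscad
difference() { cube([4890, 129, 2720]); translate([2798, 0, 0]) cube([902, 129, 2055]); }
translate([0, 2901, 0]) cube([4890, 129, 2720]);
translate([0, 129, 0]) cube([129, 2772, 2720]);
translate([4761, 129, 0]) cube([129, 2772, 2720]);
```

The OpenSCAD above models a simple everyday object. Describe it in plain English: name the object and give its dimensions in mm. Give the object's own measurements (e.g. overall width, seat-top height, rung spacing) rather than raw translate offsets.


A single room: four walls, each 2720 mm tall and 129 mm thick, enclosing an outside footprint 4890×3030 mm (x × y), no floor or roof. The front and back walls (−y and +y sides) run the full x-width; the side walls fit between their inner faces. A door opening 902 mm wide and 2055 mm tall is cut through the front wall from the floor up, its −x edge 2798 mm from the wall's −x end.


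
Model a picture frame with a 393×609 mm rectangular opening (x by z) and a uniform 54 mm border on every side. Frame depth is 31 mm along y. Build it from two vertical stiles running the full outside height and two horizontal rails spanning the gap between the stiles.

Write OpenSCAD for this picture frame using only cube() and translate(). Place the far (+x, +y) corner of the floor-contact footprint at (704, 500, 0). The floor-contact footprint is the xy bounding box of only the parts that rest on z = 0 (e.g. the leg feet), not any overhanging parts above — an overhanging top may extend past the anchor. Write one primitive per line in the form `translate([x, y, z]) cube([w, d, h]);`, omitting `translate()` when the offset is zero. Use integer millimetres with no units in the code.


translate([203, 469, 0]) cube([54, 31, 717]);
translate([650, 469, 0]) cube([54, 31, 717]);
translate([257, 469, 0]) cube([393, 31, 54]);
translate([257, 469, 663]) cube([393, 31, 54]);


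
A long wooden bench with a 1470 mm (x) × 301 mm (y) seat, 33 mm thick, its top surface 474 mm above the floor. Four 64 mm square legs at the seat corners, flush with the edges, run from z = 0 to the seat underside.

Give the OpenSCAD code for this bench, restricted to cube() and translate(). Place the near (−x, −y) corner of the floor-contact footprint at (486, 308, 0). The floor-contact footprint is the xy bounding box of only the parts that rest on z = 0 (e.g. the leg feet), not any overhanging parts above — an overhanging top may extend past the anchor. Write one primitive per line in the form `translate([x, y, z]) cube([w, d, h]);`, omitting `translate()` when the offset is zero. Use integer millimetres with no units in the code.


translate([486, 308, 441]) cube([1470, 301, 33]);
translate([486, 308, 0]) cube([64, 64, 441]);
translate([486, 545, 0]) cube([64, 64, 441]);
translate([1892, 308, 0]) cube([64, 64, 441]);
translate([1892, 545, 0]) cube([64, 64, 441]);


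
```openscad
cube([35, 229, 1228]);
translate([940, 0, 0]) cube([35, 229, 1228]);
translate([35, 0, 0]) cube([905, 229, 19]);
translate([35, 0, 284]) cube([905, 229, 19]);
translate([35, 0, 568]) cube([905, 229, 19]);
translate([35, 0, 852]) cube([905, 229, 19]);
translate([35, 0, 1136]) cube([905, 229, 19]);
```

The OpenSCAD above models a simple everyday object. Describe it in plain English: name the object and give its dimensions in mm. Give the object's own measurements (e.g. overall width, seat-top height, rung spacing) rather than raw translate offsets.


An open bookshelf. Two side panels, each 35 mm thick, 229 mm deep and 1228 mm tall, stand 975 mm apart (outside-to-outside). Between them sit 5 shelves, each 19 mm thick and 229 mm deep, spanning the full gap between the sides. The bottom shelf rests on the floor (its underside at z = 0) and the clear gap between one shelf's top and the next shelf's underside is 265 mm.


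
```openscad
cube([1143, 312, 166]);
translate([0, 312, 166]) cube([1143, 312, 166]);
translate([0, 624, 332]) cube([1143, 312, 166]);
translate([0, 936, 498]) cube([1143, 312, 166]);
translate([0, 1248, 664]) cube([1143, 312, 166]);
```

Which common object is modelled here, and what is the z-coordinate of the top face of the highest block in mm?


A staircase. The total rise is 830 mm.

5 identical blocks, each offset up and back from the previous — a staircase. Each step is 166 mm tall and there are 5 of them, so the total rise is 5 × 166 = 830 mm.


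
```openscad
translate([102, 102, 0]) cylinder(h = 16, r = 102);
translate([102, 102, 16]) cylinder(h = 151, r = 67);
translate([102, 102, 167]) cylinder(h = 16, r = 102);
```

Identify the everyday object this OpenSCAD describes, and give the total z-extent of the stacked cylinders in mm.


A spool. The overall height is 183 mm.

Three coaxial cylinders, large–small–large — a spool. Two 16 mm flanges and a 151 mm core give 16 + 151 + 16 = 183 mm.


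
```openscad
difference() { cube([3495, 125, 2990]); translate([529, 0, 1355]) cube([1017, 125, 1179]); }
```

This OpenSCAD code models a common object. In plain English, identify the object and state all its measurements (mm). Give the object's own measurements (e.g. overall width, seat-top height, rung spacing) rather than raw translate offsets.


A wall 3495 mm long (x), 125 mm thick (y), 2990 mm tall, with a rectangular window opening cut through it. The opening is 1017 mm wide and 1179 mm tall; its sill is at z = 1355 mm and its near (−x) edge is 529 mm from the wall's −x end. The opening passes through the full wall thickness.


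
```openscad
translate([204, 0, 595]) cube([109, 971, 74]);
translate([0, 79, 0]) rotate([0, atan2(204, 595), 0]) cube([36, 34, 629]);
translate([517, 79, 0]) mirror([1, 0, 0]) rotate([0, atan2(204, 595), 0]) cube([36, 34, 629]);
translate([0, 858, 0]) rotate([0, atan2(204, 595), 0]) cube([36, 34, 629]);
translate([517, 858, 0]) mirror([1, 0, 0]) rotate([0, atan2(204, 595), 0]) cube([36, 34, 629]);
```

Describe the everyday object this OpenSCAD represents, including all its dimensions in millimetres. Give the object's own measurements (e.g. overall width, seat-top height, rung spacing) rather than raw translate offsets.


A sawhorse. A 109×971×74 mm beam (x, y, z) sits on two A-frame leg pairs. Each pair is two raked legs of 36×34 mm section (34 mm along y) splaying symmetrically in x. Each leg rises 595 mm vertically over 204 mm of horizontal reach and is 629 mm long along its own axis. Every leg's outer bottom edge rests on the floor and its outer top edge meets a bottom edge of the beam — the left legs (tilting toward +x) meet the beam's −x bottom edge, the right legs (their mirror images, tilting toward −x) meet its +x bottom edge — so the leg tops tuck under the beam, the beam's underside is 595 mm above the floor, and the feet are 517 mm apart outside-to-outside with the beam centred between them. The two leg pairs are set in 79 mm from either end of the beam.


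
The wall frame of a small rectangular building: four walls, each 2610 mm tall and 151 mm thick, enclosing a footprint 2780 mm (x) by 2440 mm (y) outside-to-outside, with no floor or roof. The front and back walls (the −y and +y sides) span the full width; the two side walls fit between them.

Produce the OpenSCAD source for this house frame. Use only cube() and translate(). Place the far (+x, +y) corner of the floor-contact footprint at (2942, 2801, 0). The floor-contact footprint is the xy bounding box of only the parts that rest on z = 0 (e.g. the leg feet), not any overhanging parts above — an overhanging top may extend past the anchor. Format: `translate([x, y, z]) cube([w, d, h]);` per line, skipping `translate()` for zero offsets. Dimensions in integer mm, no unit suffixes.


translate([162, 361, 0]) cube([2780, 151, 2610]);
translate([162, 2650, 0]) cube([2780, 151, 2610]);
translate([162, 512, 0]) cube([151, 2138, 2610]);
translate([2791, 512, 0]) cube([151, 2138, 2610]);


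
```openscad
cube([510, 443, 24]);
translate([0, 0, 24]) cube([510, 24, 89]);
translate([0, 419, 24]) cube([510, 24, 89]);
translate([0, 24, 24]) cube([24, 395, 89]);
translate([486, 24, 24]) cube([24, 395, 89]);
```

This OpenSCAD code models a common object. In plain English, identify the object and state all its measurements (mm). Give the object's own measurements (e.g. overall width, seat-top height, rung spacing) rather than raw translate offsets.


An open-topped rectangular box: outside dimensions 510×443×113 mm, with a uniform wall and base thickness of 24 mm. The base is a full 510×443 slab on the floor; four walls sit on top of the base. The front and back walls (the −y and +y sides) span the full width; the two side walls fit between them.


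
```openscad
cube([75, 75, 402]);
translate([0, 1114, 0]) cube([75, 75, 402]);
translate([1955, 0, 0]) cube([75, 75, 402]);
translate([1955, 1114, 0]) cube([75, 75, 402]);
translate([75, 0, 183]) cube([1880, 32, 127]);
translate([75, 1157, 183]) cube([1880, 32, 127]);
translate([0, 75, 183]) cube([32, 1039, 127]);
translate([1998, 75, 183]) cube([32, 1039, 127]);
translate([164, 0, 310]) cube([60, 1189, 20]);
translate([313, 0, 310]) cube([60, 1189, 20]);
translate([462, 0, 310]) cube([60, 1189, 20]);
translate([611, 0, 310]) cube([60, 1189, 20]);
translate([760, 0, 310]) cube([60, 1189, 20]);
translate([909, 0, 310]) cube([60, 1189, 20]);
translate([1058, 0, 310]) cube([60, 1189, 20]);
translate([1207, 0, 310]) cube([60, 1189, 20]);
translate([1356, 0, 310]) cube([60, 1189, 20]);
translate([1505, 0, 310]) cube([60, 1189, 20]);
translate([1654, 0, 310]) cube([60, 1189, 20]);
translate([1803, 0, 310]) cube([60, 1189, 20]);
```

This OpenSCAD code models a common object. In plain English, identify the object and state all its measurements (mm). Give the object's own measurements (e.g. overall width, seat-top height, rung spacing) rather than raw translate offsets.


A bed frame 2030 mm long (x) by 1189 mm wide (y). Four 75×75 mm corner posts, 402 mm tall, at the corners of the footprint. Four rails of 32 mm thickness and 127 mm height run between adjacent posts with their undersides at z = 183 mm, their outer faces flush with the outside of the frame (the two x-running rails run between the posts' inner faces; the two y-running rails run between the posts' inner faces). 12 slats, each 60 mm wide (x) and 20 mm thick, lie across the top of the two x-running rails, running the full 1189 mm width of the frame in y; along x they sit between the end posts with a 89 mm gap after the −x posts and between neighbouring slats, leaving 92 mm before the +x posts.


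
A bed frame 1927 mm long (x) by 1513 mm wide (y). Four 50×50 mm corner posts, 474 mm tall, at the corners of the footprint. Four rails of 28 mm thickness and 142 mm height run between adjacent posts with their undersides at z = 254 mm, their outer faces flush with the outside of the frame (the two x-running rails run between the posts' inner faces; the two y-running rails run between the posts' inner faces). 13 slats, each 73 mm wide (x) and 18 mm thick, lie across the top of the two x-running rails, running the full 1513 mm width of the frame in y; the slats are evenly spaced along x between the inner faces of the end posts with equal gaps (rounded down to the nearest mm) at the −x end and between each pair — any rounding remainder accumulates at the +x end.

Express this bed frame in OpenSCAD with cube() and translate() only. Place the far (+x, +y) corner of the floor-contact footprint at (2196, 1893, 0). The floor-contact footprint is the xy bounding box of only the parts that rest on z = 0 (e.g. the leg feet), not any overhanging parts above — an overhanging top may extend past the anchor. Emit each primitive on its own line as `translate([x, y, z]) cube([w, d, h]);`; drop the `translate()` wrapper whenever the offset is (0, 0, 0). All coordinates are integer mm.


translate([269, 380, 0]) cube([50, 50, 474]);
translate([269, 1843, 0]) cube([50, 50, 474]);
translate([2146, 380, 0]) cube([50, 50, 474]);
translate([2146, 1843, 0]) cube([50, 50, 474]);
translate([319, 380, 254]) cube([1827, 28, 142]);
translate([319, 1865, 254]) cube([1827, 28, 142]);
translate([269, 430, 254]) cube([28, 1413, 142]);
translate([2168, 430, 254]) cube([28, 1413, 142]);
translate([381, 380, 396]) cube([73, 1513, 18]);
translate([516, 380, 396]) cube([73, 1513, 18]);
translate([651, 380, 396]) cube([73, 1513, 18]);
translate([786, 380, 396]) cube([73, 1513, 18]);
translate([921, 380, 396]) cube([73, 1513, 18]);
translate([1056, 380, 396]) cube([73, 1513, 18]);
translate([1191, 380, 396]) cube([73, 1513, 18]);
translate([1326, 380, 396]) cube([73, 1513, 18]);
translate([1461, 380, 396]) cube([73, 1513, 18]);
translate([1596, 380, 396]) cube([73, 1513, 18]);
translate([1731, 380, 396]) cube([73, 1513, 18]);
translate([1866, 380, 396]) cube([73, 1513, 18]);
translate([2001, 380, 396]) cube([73, 1513, 18]);


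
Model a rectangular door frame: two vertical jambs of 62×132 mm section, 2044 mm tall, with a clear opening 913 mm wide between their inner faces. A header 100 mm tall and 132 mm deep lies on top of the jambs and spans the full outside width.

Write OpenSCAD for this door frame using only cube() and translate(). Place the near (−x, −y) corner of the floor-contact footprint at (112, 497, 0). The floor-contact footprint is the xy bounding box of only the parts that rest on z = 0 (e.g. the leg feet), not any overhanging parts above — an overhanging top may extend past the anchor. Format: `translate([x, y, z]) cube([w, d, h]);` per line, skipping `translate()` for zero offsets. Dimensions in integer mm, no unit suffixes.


translate([112, 497, 0]) cube([62, 132, 2044]);
translate([1087, 497, 0]) cube([62, 132, 2044]);
translate([112, 497, 2044]) cube([1037, 132, 100]);


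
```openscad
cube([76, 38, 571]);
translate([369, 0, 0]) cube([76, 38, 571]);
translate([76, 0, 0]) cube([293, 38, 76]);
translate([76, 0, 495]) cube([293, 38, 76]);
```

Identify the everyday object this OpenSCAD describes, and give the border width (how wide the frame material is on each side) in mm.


A picture frame. The border width is 76 mm.

Four thin pieces enclosing a rectangular opening — a picture frame. The two full-height stiles are 571 mm tall; the top rail sits at z = 495 and is 76 mm tall, so the border above the opening is 571 − 495 = 76 mm, matching the stile x-width.


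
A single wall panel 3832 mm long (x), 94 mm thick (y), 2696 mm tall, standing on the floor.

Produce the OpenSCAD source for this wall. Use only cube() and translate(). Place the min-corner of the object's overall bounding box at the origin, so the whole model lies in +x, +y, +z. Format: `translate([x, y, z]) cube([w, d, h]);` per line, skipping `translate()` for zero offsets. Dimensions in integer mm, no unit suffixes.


cube([3832, 94, 2696]);


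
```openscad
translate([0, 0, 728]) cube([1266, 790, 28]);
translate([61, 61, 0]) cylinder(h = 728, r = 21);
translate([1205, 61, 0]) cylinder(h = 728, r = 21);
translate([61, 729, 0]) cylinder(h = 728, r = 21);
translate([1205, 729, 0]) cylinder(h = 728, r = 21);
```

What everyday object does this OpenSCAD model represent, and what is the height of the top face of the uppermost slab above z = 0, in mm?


A table. The table height is 756 mm.

A 1266×790×28 slab sits at z = 728 on four Ø42 mm round legs — a table. The top surface is at 728 + 28 = 756 mm.


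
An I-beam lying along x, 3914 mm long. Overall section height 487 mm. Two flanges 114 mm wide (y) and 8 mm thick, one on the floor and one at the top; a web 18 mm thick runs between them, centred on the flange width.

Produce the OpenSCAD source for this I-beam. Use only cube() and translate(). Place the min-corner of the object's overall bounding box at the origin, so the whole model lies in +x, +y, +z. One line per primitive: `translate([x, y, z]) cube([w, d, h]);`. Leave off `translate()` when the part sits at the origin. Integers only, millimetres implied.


cube([3914, 114, 8]);
translate([0, 48, 8]) cube([3914, 18, 471]);
translate([0, 0, 479]) cube([3914, 114, 8]);


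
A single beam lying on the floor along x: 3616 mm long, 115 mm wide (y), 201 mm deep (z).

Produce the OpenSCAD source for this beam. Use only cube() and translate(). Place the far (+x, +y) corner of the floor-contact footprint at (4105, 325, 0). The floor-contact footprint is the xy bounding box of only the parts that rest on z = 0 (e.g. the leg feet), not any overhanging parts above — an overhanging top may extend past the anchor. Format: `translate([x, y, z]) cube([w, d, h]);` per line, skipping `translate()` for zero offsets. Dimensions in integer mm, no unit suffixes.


translate([489, 210, 0]) cube([3616, 115, 201]);


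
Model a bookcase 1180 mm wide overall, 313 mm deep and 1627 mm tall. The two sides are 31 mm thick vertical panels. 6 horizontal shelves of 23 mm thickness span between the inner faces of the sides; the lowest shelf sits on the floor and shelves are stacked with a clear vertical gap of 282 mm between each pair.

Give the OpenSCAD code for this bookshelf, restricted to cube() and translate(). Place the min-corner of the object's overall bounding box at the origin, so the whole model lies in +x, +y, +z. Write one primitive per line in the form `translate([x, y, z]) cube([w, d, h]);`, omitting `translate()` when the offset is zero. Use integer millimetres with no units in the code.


cube([31, 313, 1627]);
translate([1149, 0, 0]) cube([31, 313, 1627]);
translate([31, 0, 0]) cube([1118, 313, 23]);
translate([31, 0, 305]) cube([1118, 313, 23]);
translate([31, 0, 610]) cube([1118, 313, 23]);
translate([31, 0, 915]) cube([1118, 313, 23]);
translate([31, 0, 1220]) cube([1118, 313, 23]);
translate([31, 0, 1525]) cube([1118, 313, 23]);


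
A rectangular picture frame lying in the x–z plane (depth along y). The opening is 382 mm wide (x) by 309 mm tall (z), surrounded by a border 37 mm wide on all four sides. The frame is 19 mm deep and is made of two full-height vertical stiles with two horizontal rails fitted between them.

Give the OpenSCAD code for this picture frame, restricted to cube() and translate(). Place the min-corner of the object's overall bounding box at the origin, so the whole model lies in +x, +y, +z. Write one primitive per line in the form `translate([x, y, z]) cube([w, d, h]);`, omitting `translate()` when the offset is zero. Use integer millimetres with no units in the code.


cube([37, 19, 383]);
translate([419, 0, 0]) cube([37, 19, 383]);
translate([37, 0, 0]) cube([382, 19, 37]);
translate([37, 0, 346]) cube([382, 19, 37]);


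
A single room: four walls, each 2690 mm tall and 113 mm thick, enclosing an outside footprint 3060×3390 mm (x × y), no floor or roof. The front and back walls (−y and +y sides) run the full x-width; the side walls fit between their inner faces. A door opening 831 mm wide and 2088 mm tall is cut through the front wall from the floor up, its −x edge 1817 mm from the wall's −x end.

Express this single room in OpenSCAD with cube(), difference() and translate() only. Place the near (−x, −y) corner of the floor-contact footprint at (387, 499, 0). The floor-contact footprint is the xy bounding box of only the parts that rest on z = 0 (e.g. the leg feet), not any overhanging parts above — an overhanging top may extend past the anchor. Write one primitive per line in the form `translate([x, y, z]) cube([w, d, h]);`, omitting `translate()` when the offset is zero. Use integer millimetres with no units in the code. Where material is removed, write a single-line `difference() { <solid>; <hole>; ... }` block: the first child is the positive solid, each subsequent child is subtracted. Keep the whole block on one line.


difference() { translate([387, 499, 0]) cube([3060, 113, 2690]); translate([2204, 499, 0]) cube([831, 113, 2088]); }
translate([387, 3776, 0]) cube([3060, 113, 2690]);
translate([387, 612, 0]) cube([113, 3164, 2690]);
translate([3334, 612, 0]) cube([113, 3164, 2690]);


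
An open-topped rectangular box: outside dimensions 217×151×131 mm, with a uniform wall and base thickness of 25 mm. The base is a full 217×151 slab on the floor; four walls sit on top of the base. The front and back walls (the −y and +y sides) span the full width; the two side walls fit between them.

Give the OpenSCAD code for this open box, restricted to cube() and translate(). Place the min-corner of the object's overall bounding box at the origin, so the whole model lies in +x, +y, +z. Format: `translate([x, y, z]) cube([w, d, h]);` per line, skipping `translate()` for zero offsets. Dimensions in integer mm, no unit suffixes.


cube([217, 151, 25]);
translate([0, 0, 25]) cube([217, 25, 106]);
translate([0, 126, 25]) cube([217, 25, 106]);
translate([0, 25, 25]) cube([25, 101, 106]);
translate([192, 25, 25]) cube([25, 101, 106]);


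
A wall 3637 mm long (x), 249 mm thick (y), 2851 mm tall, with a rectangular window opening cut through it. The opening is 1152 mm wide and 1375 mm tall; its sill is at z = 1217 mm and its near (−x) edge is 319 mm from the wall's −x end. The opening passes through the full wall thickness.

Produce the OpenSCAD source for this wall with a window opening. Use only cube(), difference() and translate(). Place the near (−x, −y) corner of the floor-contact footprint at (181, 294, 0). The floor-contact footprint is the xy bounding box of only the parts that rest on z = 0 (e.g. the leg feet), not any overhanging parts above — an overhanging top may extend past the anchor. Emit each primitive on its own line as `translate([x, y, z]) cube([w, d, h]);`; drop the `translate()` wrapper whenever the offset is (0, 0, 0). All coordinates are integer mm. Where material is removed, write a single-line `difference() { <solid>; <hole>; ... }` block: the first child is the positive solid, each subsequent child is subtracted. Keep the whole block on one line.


difference() { translate([181, 294, 0]) cube([3637, 249, 2851]); translate([500, 294, 1217]) cube([1152, 249, 1375]); }


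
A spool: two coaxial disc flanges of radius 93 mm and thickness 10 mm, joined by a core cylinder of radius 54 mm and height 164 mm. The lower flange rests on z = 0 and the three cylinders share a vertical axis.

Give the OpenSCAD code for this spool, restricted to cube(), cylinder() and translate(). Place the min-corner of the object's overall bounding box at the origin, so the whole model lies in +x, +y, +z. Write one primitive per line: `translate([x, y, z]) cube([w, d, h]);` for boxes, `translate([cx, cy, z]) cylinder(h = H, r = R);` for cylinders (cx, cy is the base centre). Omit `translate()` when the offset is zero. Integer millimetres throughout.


translate([93, 93, 0]) cylinder(h = 10, r = 93);
translate([93, 93, 10]) cylinder(h = 164, r = 54);
translate([93, 93, 174]) cylinder(h = 10, r = 93);
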